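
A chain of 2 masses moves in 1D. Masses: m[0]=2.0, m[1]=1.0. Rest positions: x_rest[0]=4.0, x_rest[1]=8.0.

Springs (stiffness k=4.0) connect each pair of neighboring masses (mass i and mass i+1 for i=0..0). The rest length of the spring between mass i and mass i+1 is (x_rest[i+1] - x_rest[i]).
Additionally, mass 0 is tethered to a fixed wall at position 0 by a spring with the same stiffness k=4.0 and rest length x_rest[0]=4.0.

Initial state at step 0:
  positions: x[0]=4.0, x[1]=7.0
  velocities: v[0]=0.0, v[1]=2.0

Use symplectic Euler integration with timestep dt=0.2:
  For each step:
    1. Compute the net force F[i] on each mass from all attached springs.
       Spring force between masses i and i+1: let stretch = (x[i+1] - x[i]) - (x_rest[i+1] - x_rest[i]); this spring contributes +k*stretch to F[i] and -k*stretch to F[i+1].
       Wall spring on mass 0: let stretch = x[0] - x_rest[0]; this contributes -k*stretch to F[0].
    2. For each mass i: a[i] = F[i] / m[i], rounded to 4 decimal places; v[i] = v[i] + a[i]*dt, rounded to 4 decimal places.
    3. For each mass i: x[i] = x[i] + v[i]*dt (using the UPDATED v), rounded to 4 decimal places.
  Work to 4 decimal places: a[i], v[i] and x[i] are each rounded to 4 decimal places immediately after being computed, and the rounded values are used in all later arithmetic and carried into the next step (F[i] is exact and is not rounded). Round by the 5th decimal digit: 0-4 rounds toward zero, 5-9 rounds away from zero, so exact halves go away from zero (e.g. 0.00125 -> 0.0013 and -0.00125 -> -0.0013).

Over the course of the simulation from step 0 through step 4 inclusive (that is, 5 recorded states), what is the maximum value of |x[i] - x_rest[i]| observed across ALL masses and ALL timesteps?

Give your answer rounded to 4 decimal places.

Answer: 1.1410

Derivation:
Step 0: x=[4.0000 7.0000] v=[0.0000 2.0000]
Step 1: x=[3.9200 7.5600] v=[-0.4000 2.8000]
Step 2: x=[3.8176 8.1776] v=[-0.5120 3.0880]
Step 3: x=[3.7586 8.7376] v=[-0.2950 2.8000]
Step 4: x=[3.7972 9.1410] v=[0.1932 2.0168]
Max displacement = 1.1410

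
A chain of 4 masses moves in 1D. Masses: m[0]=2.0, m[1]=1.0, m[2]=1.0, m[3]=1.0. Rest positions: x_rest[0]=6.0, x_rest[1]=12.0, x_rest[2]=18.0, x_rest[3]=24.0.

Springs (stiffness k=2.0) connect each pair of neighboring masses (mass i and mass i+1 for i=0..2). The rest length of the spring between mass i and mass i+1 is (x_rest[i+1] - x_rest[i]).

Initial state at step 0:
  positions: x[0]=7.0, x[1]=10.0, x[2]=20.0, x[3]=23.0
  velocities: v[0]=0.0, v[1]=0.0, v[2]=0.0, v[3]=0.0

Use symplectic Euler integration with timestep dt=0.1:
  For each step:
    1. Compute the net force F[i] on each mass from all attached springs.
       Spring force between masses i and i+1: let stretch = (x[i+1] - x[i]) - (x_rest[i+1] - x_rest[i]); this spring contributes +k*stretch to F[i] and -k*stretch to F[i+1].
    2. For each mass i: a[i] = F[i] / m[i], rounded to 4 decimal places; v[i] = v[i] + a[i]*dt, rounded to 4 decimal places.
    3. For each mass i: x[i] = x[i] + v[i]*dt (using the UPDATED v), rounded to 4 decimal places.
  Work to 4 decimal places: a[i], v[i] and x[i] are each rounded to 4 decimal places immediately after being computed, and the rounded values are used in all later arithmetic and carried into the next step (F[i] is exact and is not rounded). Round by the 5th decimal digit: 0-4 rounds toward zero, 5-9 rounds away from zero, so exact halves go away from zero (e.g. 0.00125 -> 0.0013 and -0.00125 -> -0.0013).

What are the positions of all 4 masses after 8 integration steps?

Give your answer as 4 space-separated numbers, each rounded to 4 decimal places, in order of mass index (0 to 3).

Step 0: x=[7.0000 10.0000 20.0000 23.0000] v=[0.0000 0.0000 0.0000 0.0000]
Step 1: x=[6.9700 10.1400 19.8600 23.0600] v=[-0.3000 1.4000 -1.4000 0.6000]
Step 2: x=[6.9117 10.4110 19.5896 23.1760] v=[-0.5830 2.7100 -2.7040 1.1600]
Step 3: x=[6.8284 10.7956 19.2074 23.3403] v=[-0.8331 3.8459 -3.8224 1.6427]
Step 4: x=[6.7248 11.2691 18.7396 23.5419] v=[-1.0364 4.7348 -4.6782 2.0161]
Step 5: x=[6.6066 11.8011 18.2184 23.7675] v=[-1.1820 5.3200 -5.2118 2.2556]
Step 6: x=[6.4803 12.3576 17.6799 24.0021] v=[-1.2626 5.5646 -5.3854 2.3458]
Step 7: x=[6.3528 12.9030 17.1614 24.2302] v=[-1.2749 5.4536 -5.1854 2.2814]
Step 8: x=[6.2308 13.4025 16.6991 24.4370] v=[-1.2199 4.9952 -4.6233 2.0676]

Answer: 6.2308 13.4025 16.6991 24.4370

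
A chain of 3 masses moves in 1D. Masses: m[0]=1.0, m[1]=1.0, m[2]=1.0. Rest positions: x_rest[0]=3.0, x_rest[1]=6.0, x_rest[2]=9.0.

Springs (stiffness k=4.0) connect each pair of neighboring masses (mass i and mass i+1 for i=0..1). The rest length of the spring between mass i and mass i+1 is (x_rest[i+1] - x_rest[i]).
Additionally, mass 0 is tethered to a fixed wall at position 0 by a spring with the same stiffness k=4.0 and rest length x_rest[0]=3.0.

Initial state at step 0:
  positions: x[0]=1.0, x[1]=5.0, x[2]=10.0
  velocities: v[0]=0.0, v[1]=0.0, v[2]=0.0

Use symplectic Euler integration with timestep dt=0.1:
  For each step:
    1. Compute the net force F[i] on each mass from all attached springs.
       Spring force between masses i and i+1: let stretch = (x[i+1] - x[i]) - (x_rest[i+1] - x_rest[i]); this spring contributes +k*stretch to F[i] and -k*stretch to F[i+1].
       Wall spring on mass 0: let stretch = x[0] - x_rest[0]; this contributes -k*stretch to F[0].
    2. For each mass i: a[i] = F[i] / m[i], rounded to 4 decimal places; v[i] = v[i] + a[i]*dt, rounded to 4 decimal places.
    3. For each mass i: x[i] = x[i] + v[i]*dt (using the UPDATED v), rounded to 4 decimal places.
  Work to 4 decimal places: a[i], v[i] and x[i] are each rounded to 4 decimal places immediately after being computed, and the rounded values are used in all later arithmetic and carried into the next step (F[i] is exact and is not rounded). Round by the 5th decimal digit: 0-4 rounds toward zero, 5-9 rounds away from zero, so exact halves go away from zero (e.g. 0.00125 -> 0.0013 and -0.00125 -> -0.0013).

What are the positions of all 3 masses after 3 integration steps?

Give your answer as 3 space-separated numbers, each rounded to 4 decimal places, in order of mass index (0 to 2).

Step 0: x=[1.0000 5.0000 10.0000] v=[0.0000 0.0000 0.0000]
Step 1: x=[1.1200 5.0400 9.9200] v=[1.2000 0.4000 -0.8000]
Step 2: x=[1.3520 5.1184 9.7648] v=[2.3200 0.7840 -1.5520]
Step 3: x=[1.6806 5.2320 9.5437] v=[3.2858 1.1360 -2.2106]

Answer: 1.6806 5.2320 9.5437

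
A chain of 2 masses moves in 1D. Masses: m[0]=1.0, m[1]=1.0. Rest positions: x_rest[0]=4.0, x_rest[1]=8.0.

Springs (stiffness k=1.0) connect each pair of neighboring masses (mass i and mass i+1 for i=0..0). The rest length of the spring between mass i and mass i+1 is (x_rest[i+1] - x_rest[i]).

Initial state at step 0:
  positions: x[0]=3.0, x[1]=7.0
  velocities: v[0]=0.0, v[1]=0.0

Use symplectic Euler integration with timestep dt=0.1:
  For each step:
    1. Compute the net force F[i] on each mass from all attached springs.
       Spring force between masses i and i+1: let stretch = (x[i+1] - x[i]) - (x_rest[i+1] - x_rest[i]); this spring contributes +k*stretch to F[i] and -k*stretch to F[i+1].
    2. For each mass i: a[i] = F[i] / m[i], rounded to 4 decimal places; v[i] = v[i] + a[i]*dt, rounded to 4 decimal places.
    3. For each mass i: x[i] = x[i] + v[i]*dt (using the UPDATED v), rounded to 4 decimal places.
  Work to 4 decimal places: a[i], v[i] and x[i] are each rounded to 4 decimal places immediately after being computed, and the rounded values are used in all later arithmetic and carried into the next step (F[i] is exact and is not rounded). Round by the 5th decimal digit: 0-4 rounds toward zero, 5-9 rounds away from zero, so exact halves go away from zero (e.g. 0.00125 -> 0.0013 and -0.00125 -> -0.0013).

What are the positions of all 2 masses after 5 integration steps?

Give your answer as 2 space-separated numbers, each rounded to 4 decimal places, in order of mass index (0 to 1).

Step 0: x=[3.0000 7.0000] v=[0.0000 0.0000]
Step 1: x=[3.0000 7.0000] v=[0.0000 0.0000]
Step 2: x=[3.0000 7.0000] v=[0.0000 0.0000]
Step 3: x=[3.0000 7.0000] v=[0.0000 0.0000]
Step 4: x=[3.0000 7.0000] v=[0.0000 0.0000]
Step 5: x=[3.0000 7.0000] v=[0.0000 0.0000]

Answer: 3.0000 7.0000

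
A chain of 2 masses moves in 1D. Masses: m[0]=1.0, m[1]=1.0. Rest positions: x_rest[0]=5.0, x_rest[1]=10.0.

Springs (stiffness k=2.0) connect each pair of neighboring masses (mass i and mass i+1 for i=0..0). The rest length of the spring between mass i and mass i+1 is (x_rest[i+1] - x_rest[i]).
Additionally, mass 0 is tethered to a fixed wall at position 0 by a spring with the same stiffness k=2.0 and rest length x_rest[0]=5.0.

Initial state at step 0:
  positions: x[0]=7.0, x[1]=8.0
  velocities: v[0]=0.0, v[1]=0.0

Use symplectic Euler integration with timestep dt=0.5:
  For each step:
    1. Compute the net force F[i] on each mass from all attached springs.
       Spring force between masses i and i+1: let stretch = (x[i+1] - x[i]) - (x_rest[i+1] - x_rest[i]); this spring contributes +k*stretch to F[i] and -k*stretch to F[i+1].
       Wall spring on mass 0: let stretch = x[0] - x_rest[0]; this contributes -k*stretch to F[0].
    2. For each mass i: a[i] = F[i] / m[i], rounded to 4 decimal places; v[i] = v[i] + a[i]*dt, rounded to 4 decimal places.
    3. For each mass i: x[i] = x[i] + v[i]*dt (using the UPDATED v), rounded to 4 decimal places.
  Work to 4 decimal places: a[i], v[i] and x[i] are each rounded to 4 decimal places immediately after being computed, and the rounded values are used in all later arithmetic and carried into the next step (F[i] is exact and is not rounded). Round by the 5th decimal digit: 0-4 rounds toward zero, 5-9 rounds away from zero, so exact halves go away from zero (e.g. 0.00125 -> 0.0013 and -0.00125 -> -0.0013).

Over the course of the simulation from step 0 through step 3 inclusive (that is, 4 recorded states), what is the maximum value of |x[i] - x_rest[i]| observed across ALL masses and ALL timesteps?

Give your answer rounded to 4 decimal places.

Step 0: x=[7.0000 8.0000] v=[0.0000 0.0000]
Step 1: x=[4.0000 10.0000] v=[-6.0000 4.0000]
Step 2: x=[2.0000 11.5000] v=[-4.0000 3.0000]
Step 3: x=[3.7500 10.7500] v=[3.5000 -1.5000]
Max displacement = 3.0000

Answer: 3.0000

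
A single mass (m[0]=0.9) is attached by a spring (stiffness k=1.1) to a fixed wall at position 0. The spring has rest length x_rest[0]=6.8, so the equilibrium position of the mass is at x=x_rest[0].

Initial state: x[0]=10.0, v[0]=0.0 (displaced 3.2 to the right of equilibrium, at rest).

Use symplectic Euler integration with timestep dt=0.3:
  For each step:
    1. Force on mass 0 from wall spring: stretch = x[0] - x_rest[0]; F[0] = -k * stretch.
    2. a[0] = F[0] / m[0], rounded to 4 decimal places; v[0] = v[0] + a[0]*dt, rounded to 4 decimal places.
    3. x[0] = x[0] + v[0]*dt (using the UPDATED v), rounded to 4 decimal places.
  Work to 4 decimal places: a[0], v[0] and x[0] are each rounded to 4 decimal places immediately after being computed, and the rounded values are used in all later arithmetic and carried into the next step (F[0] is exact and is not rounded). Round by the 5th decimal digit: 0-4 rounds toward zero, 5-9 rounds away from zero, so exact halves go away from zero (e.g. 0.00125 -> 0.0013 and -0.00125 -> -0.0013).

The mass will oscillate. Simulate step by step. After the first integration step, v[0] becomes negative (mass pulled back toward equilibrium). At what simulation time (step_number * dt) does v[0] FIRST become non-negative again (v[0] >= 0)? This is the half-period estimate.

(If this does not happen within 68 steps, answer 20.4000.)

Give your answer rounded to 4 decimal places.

Answer: 3.0000

Derivation:
Step 0: x=[10.0000] v=[0.0000]
Step 1: x=[9.6480] v=[-1.1733]
Step 2: x=[8.9827] v=[-2.2176]
Step 3: x=[8.0773] v=[-3.0179]
Step 4: x=[7.0314] v=[-3.4862]
Step 5: x=[5.9601] v=[-3.5710]
Step 6: x=[4.9812] v=[-3.2631]
Step 7: x=[4.2023] v=[-2.5962]
Step 8: x=[3.7092] v=[-1.6437]
Step 9: x=[3.5561] v=[-0.5104]
Step 10: x=[3.7598] v=[0.6790]
First v>=0 after going negative at step 10, time=3.0000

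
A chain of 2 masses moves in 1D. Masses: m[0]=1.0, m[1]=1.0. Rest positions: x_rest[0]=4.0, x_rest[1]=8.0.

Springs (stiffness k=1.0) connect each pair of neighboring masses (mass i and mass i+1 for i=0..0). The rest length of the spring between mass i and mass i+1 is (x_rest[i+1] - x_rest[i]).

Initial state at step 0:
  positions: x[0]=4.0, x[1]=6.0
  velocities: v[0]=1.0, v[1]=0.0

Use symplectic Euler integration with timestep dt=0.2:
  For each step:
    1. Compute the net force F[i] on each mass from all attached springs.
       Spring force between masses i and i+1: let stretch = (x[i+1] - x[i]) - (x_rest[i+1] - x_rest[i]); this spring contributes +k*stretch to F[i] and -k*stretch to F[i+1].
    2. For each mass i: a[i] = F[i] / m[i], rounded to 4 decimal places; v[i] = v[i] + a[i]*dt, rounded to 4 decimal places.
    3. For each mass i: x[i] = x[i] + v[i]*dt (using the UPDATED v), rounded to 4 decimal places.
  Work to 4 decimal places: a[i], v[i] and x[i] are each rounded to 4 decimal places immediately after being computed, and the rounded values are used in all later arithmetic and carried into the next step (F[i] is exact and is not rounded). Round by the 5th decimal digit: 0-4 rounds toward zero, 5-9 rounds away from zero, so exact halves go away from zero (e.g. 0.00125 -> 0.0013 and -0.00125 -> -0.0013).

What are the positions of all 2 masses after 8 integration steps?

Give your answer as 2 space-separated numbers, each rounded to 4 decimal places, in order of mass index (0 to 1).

Step 0: x=[4.0000 6.0000] v=[1.0000 0.0000]
Step 1: x=[4.1200 6.0800] v=[0.6000 0.4000]
Step 2: x=[4.1584 6.2416] v=[0.1920 0.8080]
Step 3: x=[4.1201 6.4799] v=[-0.1914 1.1914]
Step 4: x=[4.0162 6.7838] v=[-0.5194 1.5194]
Step 5: x=[3.8630 7.1370] v=[-0.7659 1.7659]
Step 6: x=[3.6808 7.5192] v=[-0.9111 1.9111]
Step 7: x=[3.4921 7.9079] v=[-0.9434 1.9434]
Step 8: x=[3.3201 8.2799] v=[-0.8602 1.8602]

Answer: 3.3201 8.2799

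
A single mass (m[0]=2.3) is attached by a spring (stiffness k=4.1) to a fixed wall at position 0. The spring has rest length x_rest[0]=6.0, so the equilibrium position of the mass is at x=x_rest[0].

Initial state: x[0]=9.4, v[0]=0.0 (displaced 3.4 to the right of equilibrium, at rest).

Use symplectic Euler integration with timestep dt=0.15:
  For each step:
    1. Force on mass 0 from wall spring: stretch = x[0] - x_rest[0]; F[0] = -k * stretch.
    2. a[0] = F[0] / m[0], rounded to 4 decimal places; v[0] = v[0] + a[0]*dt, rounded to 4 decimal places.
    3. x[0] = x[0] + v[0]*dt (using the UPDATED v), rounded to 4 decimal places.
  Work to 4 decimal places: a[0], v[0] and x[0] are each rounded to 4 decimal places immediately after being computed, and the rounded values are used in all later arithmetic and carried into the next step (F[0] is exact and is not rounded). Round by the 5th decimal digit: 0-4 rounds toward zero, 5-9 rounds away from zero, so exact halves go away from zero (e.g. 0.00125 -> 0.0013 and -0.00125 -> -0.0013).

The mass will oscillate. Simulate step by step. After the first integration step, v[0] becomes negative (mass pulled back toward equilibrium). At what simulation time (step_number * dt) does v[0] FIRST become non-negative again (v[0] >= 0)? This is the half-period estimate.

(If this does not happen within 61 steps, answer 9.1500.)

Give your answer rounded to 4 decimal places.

Answer: 2.4000

Derivation:
Step 0: x=[9.4000] v=[0.0000]
Step 1: x=[9.2636] v=[-0.9091]
Step 2: x=[8.9963] v=[-1.7818]
Step 3: x=[8.6089] v=[-2.5830]
Step 4: x=[8.1168] v=[-3.2806]
Step 5: x=[7.5398] v=[-3.8466]
Step 6: x=[6.9011] v=[-4.2583]
Step 7: x=[6.2262] v=[-4.4992]
Step 8: x=[5.5422] v=[-4.5597]
Step 9: x=[4.8766] v=[-4.4373]
Step 10: x=[4.2561] v=[-4.1369]
Step 11: x=[3.7055] v=[-3.6706]
Step 12: x=[3.2469] v=[-3.0571]
Step 13: x=[2.8988] v=[-2.3209]
Step 14: x=[2.6750] v=[-1.4917]
Step 15: x=[2.5846] v=[-0.6026]
Step 16: x=[2.6312] v=[0.3106]
First v>=0 after going negative at step 16, time=2.4000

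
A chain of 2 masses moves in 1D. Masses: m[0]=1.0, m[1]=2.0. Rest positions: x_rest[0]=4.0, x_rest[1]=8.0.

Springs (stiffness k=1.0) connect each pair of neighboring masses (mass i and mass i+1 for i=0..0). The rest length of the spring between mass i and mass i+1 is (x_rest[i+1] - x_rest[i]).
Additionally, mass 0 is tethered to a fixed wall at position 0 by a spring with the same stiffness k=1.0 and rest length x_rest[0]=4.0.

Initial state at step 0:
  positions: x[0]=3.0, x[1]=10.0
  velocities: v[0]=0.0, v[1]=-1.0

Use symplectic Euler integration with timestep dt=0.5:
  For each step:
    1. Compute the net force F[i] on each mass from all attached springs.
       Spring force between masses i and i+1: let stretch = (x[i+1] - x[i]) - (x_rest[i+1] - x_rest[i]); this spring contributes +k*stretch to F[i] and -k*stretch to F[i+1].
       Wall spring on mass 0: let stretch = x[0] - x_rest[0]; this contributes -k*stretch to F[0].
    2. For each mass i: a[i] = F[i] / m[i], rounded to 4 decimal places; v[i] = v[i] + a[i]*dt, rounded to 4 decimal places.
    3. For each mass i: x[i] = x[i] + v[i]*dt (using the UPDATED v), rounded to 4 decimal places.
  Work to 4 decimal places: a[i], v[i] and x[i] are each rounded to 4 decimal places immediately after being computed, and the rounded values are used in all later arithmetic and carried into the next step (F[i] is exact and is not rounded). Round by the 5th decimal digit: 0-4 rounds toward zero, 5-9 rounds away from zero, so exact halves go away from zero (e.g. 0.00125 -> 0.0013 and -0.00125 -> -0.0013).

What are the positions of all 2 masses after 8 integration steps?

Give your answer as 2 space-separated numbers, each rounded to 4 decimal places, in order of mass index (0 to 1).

Answer: 0.7364 6.1541

Derivation:
Step 0: x=[3.0000 10.0000] v=[0.0000 -1.0000]
Step 1: x=[4.0000 9.1250] v=[2.0000 -1.7500]
Step 2: x=[5.2813 8.1094] v=[2.5625 -2.0313]
Step 3: x=[5.9493 7.2403] v=[1.3359 -1.7383]
Step 4: x=[5.4527 6.7098] v=[-0.9933 -1.0611]
Step 5: x=[3.9072 6.5221] v=[-3.0911 -0.3754]
Step 6: x=[2.0386 6.5076] v=[-3.7373 -0.0291]
Step 7: x=[0.7776 6.4344] v=[-2.5221 -0.1464]
Step 8: x=[0.7364 6.1541] v=[-0.0825 -0.5606]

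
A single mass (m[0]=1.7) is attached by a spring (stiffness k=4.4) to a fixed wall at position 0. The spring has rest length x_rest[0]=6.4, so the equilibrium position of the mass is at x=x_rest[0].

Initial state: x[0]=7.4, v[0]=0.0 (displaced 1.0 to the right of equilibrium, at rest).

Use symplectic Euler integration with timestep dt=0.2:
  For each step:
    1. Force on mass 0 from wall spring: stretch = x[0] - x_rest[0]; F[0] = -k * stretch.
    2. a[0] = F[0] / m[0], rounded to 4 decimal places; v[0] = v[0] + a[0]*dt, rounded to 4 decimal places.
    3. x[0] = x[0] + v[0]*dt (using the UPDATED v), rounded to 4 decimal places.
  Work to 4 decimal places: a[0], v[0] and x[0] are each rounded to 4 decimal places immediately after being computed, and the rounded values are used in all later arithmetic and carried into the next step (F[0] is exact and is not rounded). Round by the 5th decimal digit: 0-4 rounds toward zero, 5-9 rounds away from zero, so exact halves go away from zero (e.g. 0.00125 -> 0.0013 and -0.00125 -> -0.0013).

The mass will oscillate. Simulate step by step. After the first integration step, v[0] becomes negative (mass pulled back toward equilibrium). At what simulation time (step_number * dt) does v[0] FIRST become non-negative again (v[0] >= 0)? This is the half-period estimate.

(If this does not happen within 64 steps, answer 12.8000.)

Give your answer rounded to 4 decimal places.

Step 0: x=[7.4000] v=[0.0000]
Step 1: x=[7.2965] v=[-0.5176]
Step 2: x=[7.1002] v=[-0.9817]
Step 3: x=[6.8314] v=[-1.3442]
Step 4: x=[6.5179] v=[-1.5675]
Step 5: x=[6.1922] v=[-1.6285]
Step 6: x=[5.8880] v=[-1.5209]
Step 7: x=[5.6368] v=[-1.2559]
Step 8: x=[5.4646] v=[-0.8608]
Step 9: x=[5.3893] v=[-0.3766]
Step 10: x=[5.4186] v=[0.1466]
First v>=0 after going negative at step 10, time=2.0000

Answer: 2.0000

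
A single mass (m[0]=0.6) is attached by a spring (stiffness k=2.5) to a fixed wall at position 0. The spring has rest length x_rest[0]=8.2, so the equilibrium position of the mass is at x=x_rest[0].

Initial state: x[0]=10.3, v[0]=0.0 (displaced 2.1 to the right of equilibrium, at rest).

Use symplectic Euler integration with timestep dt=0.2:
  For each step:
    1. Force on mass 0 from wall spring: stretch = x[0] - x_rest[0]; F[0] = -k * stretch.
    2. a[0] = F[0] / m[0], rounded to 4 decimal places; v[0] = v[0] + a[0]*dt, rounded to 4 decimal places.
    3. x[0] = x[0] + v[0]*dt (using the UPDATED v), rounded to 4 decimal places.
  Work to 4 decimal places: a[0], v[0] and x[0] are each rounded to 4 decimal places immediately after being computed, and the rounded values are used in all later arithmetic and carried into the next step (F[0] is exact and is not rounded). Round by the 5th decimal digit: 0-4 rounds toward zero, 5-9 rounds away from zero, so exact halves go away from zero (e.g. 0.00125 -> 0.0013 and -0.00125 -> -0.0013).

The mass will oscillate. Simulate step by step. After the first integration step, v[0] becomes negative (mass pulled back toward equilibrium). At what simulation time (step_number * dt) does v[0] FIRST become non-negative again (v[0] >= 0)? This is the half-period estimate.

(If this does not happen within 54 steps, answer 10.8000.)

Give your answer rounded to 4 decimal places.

Answer: 1.6000

Derivation:
Step 0: x=[10.3000] v=[0.0000]
Step 1: x=[9.9500] v=[-1.7500]
Step 2: x=[9.3083] v=[-3.2083]
Step 3: x=[8.4819] v=[-4.1319]
Step 4: x=[7.6085] v=[-4.3668]
Step 5: x=[6.8337] v=[-3.8739]
Step 6: x=[6.2866] v=[-2.7353]
Step 7: x=[6.0584] v=[-1.1408]
Step 8: x=[6.1872] v=[0.6439]
First v>=0 after going negative at step 8, time=1.6000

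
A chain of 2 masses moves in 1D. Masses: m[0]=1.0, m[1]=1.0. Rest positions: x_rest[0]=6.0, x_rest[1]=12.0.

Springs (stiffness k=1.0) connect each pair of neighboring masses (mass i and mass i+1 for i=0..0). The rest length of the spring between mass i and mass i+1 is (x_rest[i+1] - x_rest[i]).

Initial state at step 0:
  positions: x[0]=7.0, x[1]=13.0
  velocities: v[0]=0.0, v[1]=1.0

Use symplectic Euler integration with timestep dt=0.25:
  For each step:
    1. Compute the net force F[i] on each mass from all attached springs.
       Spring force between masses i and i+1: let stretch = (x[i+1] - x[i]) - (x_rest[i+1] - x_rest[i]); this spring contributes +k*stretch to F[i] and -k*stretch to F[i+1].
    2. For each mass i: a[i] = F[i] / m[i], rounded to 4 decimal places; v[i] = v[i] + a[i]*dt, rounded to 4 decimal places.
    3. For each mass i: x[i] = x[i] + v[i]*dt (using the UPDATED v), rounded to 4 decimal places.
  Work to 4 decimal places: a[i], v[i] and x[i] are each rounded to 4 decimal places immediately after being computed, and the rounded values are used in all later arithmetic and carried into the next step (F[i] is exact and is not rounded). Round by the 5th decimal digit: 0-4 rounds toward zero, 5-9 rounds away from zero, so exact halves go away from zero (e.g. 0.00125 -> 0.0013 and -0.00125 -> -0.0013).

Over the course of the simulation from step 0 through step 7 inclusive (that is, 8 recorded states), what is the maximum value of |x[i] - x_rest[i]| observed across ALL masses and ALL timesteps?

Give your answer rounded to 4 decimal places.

Answer: 2.0935

Derivation:
Step 0: x=[7.0000 13.0000] v=[0.0000 1.0000]
Step 1: x=[7.0000 13.2500] v=[0.0000 1.0000]
Step 2: x=[7.0156 13.4844] v=[0.0625 0.9375]
Step 3: x=[7.0605 13.6895] v=[0.1797 0.8203]
Step 4: x=[7.1448 13.8553] v=[0.3370 0.6631]
Step 5: x=[7.2735 13.9767] v=[0.5146 0.4855]
Step 6: x=[7.4461 14.0541] v=[0.6904 0.3097]
Step 7: x=[7.6567 14.0935] v=[0.8424 0.1577]
Max displacement = 2.0935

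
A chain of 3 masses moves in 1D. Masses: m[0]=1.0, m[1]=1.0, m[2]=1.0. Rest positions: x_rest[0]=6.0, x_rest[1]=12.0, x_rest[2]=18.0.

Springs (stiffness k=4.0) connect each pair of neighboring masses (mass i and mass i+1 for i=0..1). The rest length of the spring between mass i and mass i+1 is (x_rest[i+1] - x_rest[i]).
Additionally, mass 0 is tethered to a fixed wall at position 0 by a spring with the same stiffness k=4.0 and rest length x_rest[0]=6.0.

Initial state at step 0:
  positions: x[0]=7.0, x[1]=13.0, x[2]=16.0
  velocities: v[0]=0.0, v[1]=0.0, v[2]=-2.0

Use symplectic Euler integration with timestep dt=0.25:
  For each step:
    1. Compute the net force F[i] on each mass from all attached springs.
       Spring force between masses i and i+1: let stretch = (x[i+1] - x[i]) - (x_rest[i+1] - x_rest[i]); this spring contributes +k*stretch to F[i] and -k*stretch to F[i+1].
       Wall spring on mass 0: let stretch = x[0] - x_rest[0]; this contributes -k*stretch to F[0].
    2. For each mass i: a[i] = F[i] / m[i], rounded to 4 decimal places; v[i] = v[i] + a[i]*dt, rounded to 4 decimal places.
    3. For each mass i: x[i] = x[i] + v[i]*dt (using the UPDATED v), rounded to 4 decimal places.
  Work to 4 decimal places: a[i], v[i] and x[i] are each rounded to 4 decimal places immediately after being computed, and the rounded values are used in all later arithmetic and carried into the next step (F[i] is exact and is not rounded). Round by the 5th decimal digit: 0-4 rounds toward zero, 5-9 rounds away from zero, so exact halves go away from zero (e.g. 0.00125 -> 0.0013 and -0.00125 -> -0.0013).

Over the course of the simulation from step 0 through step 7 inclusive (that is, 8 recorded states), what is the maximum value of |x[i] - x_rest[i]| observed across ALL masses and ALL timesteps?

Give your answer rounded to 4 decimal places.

Step 0: x=[7.0000 13.0000 16.0000] v=[0.0000 0.0000 -2.0000]
Step 1: x=[6.7500 12.2500 16.2500] v=[-1.0000 -3.0000 1.0000]
Step 2: x=[6.1875 11.1250 17.0000] v=[-2.2500 -4.5000 3.0000]
Step 3: x=[5.3125 10.2344 17.7813] v=[-3.5000 -3.5625 3.1250]
Step 4: x=[4.3399 10.0000 18.1758] v=[-3.8906 -0.9375 1.5781]
Step 5: x=[3.6973 10.3946 18.0264] v=[-2.5704 1.5782 -0.5977]
Step 6: x=[3.8047 11.0228 17.4690] v=[0.4296 2.5127 -2.2295]
Step 7: x=[4.7655 11.4580 16.8001] v=[3.8430 1.7408 -2.6757]
Max displacement = 2.3027

Answer: 2.3027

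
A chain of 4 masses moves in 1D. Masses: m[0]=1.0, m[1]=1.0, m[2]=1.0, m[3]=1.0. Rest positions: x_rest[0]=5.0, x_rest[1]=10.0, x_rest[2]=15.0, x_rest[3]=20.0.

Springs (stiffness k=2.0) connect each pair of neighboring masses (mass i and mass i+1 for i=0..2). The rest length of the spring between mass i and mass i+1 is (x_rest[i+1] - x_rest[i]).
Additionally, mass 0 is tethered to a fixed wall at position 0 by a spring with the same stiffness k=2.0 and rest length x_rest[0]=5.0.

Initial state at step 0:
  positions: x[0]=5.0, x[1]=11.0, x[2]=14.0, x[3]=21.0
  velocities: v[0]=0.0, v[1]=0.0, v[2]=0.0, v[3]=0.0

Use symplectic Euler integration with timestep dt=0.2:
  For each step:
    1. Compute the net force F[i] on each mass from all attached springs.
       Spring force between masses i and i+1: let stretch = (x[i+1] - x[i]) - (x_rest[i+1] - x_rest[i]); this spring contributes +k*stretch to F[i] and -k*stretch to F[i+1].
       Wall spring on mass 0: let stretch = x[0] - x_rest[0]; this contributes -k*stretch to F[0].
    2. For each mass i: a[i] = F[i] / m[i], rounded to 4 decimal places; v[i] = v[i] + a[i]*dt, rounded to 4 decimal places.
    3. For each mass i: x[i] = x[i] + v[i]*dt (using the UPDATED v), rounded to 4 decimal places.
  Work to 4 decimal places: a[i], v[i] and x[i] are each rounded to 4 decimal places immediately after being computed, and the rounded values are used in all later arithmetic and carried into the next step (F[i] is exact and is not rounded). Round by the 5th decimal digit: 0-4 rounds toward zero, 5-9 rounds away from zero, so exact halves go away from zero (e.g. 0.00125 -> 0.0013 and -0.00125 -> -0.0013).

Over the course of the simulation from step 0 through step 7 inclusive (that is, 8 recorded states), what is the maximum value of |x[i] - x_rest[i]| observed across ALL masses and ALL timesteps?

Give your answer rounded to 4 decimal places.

Answer: 1.4955

Derivation:
Step 0: x=[5.0000 11.0000 14.0000 21.0000] v=[0.0000 0.0000 0.0000 0.0000]
Step 1: x=[5.0800 10.7600 14.3200 20.8400] v=[0.4000 -1.2000 1.6000 -0.8000]
Step 2: x=[5.2080 10.3504 14.8768 20.5584] v=[0.6400 -2.0480 2.7840 -1.4080]
Step 3: x=[5.3308 9.8915 15.5260 20.2223] v=[0.6138 -2.2944 3.2461 -1.6806]
Step 4: x=[5.3920 9.5185 16.1002 19.9105] v=[0.3058 -1.8649 2.8708 -1.5591]
Step 5: x=[5.3519 9.3419 16.4526 19.6939] v=[-0.2004 -0.8828 1.7622 -1.0832]
Step 6: x=[5.2029 9.4150 16.4955 19.6180] v=[-0.7452 0.3655 0.2144 -0.3797]
Step 7: x=[4.9746 9.7176 16.2217 19.6923] v=[-1.1415 1.5129 -1.3688 0.3713]
Max displacement = 1.4955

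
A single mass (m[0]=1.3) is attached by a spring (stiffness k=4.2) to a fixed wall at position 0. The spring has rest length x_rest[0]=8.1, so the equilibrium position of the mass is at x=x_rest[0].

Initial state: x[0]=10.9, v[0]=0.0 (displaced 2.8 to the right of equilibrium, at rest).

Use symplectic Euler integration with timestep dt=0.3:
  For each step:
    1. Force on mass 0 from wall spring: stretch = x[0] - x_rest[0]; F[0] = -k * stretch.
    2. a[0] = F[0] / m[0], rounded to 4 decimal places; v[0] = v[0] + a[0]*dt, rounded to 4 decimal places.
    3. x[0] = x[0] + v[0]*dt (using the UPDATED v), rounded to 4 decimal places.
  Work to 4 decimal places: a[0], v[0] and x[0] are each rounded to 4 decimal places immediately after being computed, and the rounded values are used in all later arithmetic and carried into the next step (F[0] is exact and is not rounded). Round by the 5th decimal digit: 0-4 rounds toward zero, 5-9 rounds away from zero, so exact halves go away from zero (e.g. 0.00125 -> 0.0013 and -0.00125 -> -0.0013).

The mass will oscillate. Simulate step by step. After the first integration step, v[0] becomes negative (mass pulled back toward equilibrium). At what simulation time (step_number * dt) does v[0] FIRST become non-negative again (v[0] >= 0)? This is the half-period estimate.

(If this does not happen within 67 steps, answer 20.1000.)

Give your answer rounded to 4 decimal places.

Step 0: x=[10.9000] v=[0.0000]
Step 1: x=[10.0858] v=[-2.7139]
Step 2: x=[8.6942] v=[-4.6386]
Step 3: x=[7.1299] v=[-5.2145]
Step 4: x=[5.8476] v=[-4.2742]
Step 5: x=[5.2203] v=[-2.0911]
Step 6: x=[5.4303] v=[0.7000]
First v>=0 after going negative at step 6, time=1.8000

Answer: 1.8000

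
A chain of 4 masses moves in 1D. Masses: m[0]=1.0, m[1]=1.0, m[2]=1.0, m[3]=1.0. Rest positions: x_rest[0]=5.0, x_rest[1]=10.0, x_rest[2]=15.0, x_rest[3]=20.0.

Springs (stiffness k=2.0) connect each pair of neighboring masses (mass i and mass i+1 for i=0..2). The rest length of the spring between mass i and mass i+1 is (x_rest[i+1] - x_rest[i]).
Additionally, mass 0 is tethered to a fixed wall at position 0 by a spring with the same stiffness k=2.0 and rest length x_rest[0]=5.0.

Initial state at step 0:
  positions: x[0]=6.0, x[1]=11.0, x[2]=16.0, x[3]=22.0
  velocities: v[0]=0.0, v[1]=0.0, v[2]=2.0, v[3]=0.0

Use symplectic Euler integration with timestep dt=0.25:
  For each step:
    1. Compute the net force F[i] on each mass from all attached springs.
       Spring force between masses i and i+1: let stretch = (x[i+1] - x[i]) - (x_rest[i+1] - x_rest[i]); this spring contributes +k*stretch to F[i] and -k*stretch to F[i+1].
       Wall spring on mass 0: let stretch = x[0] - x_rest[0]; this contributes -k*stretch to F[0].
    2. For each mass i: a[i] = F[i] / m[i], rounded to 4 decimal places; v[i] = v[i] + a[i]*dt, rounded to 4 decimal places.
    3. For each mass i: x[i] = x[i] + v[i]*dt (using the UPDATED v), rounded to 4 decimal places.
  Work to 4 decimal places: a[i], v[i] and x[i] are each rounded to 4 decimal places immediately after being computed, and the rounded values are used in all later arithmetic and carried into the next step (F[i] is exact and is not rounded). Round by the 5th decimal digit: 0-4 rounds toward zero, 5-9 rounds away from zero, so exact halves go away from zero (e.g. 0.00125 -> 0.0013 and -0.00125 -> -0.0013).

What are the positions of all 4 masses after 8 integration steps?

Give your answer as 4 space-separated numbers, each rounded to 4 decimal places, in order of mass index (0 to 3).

Answer: 5.8677 11.5725 16.3315 22.4401

Derivation:
Step 0: x=[6.0000 11.0000 16.0000 22.0000] v=[0.0000 0.0000 2.0000 0.0000]
Step 1: x=[5.8750 11.0000 16.6250 21.8750] v=[-0.5000 0.0000 2.5000 -0.5000]
Step 2: x=[5.6563 11.0625 17.2031 21.7188] v=[-0.8750 0.2500 2.3125 -0.6250]
Step 3: x=[5.4063 11.2168 17.5781 21.6231] v=[-1.0001 0.6172 1.5001 -0.3829]
Step 4: x=[5.2068 11.4400 17.6636 21.6468] v=[-0.7980 0.8926 0.3420 0.0946]
Step 5: x=[5.1356 11.6620 17.4691 21.7976] v=[-0.2848 0.8878 -0.7782 0.6030]
Step 6: x=[5.2383 11.7941 17.0897 22.0323] v=[0.4106 0.5282 -1.5175 0.9388]
Step 7: x=[5.5057 11.7686 16.6662 22.2742] v=[1.0694 -0.1019 -1.6940 0.9675]
Step 8: x=[5.8677 11.5725 16.3315 22.4401] v=[1.4480 -0.7846 -1.3388 0.6635]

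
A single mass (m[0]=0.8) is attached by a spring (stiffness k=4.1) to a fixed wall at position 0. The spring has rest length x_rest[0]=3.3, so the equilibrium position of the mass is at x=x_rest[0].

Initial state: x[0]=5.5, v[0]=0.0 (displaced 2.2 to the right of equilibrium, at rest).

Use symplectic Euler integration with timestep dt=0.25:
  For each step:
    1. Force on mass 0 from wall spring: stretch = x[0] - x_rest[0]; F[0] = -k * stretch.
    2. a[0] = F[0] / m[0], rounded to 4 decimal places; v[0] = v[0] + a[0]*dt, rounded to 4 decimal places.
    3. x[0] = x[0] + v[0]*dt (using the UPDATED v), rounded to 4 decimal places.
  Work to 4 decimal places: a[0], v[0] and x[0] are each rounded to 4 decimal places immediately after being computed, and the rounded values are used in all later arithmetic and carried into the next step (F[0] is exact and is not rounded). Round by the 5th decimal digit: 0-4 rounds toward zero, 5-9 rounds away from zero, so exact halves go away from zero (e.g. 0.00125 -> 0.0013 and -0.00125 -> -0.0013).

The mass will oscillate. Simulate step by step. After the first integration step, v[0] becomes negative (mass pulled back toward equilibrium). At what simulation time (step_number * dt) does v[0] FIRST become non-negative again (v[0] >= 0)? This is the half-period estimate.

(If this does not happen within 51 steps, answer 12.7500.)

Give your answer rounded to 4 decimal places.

Answer: 1.5000

Derivation:
Step 0: x=[5.5000] v=[0.0000]
Step 1: x=[4.7953] v=[-2.8188]
Step 2: x=[3.6116] v=[-4.7347]
Step 3: x=[2.3281] v=[-5.1340]
Step 4: x=[1.3559] v=[-3.8888]
Step 5: x=[1.0064] v=[-1.3979]
Step 6: x=[1.3916] v=[1.5408]
First v>=0 after going negative at step 6, time=1.5000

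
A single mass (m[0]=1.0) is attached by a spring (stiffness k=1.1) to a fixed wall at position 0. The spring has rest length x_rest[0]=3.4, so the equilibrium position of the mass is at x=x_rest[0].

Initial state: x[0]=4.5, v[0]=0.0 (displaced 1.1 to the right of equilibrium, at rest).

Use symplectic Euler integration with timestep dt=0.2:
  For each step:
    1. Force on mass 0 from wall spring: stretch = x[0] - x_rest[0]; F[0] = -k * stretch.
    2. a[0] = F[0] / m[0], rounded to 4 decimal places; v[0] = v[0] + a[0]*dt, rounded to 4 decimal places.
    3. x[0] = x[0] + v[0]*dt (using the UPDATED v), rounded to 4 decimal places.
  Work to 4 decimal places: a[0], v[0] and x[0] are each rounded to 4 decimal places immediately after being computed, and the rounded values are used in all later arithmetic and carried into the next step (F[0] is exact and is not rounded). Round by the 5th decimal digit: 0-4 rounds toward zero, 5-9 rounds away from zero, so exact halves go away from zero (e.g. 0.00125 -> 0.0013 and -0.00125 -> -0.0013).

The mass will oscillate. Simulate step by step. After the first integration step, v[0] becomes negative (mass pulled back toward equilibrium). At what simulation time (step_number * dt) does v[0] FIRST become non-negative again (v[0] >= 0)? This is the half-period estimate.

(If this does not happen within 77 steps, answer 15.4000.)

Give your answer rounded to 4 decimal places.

Answer: 3.0000

Derivation:
Step 0: x=[4.5000] v=[0.0000]
Step 1: x=[4.4516] v=[-0.2420]
Step 2: x=[4.3569] v=[-0.4734]
Step 3: x=[4.2201] v=[-0.6839]
Step 4: x=[4.0472] v=[-0.8643]
Step 5: x=[3.8459] v=[-1.0067]
Step 6: x=[3.6249] v=[-1.1048]
Step 7: x=[3.3940] v=[-1.1543]
Step 8: x=[3.1634] v=[-1.1530]
Step 9: x=[2.9432] v=[-1.1009]
Step 10: x=[2.7431] v=[-1.0004]
Step 11: x=[2.5719] v=[-0.8559]
Step 12: x=[2.4372] v=[-0.6737]
Step 13: x=[2.3448] v=[-0.4619]
Step 14: x=[2.2988] v=[-0.2298]
Step 15: x=[2.3013] v=[0.0125]
First v>=0 after going negative at step 15, time=3.0000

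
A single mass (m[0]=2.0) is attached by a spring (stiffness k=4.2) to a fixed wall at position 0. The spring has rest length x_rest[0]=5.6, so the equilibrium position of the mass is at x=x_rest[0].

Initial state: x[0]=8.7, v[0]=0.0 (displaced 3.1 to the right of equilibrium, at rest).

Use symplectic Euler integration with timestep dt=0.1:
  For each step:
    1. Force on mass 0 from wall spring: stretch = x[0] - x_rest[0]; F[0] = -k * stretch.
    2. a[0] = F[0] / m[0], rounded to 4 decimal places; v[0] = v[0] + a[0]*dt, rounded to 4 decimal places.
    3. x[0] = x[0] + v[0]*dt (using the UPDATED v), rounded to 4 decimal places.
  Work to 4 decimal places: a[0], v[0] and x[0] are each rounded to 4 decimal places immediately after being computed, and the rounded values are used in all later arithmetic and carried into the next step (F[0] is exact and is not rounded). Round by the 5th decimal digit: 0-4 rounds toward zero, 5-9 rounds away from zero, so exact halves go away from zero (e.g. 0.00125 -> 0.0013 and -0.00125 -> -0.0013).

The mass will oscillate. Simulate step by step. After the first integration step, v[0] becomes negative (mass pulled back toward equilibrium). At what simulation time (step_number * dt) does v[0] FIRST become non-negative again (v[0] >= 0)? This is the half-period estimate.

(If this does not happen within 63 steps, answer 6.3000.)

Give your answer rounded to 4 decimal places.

Step 0: x=[8.7000] v=[0.0000]
Step 1: x=[8.6349] v=[-0.6510]
Step 2: x=[8.5061] v=[-1.2883]
Step 3: x=[8.3162] v=[-1.8986]
Step 4: x=[8.0693] v=[-2.4690]
Step 5: x=[7.7705] v=[-2.9876]
Step 6: x=[7.4262] v=[-3.4434]
Step 7: x=[7.0435] v=[-3.8269]
Step 8: x=[6.6305] v=[-4.1300]
Step 9: x=[6.1959] v=[-4.3464]
Step 10: x=[5.7488] v=[-4.4715]
Step 11: x=[5.2985] v=[-4.5028]
Step 12: x=[4.8546] v=[-4.4395]
Step 13: x=[4.4263] v=[-4.2830]
Step 14: x=[4.0227] v=[-4.0365]
Step 15: x=[3.6522] v=[-3.7053]
Step 16: x=[3.3226] v=[-3.2963]
Step 17: x=[3.0408] v=[-2.8181]
Step 18: x=[2.8127] v=[-2.2807]
Step 19: x=[2.6432] v=[-1.6954]
Step 20: x=[2.5358] v=[-1.0745]
Step 21: x=[2.4927] v=[-0.4310]
Step 22: x=[2.5149] v=[0.2215]
First v>=0 after going negative at step 22, time=2.2000

Answer: 2.2000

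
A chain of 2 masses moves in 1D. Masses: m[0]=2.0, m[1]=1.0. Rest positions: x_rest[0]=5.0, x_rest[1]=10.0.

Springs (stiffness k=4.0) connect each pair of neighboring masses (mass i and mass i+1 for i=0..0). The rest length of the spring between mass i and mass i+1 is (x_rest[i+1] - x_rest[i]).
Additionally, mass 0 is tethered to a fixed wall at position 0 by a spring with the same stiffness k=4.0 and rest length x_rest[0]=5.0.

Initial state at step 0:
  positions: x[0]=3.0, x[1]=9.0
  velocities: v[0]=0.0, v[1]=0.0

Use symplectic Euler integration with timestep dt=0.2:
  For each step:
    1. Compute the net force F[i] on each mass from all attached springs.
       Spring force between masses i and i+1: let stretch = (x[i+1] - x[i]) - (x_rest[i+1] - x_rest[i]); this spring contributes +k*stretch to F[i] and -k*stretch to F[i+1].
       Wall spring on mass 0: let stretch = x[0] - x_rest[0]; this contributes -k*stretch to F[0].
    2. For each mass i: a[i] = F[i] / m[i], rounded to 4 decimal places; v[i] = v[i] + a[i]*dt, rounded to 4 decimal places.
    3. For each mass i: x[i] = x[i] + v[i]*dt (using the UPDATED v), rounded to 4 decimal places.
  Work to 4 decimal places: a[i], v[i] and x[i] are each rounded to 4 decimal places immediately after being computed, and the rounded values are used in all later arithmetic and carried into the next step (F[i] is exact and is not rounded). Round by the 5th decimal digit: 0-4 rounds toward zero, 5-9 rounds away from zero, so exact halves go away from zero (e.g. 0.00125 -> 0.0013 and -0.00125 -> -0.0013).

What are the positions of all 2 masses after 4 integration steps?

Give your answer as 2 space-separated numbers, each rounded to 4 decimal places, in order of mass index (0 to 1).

Step 0: x=[3.0000 9.0000] v=[0.0000 0.0000]
Step 1: x=[3.2400 8.8400] v=[1.2000 -0.8000]
Step 2: x=[3.6688 8.5840] v=[2.1440 -1.2800]
Step 3: x=[4.1973 8.3416] v=[2.6426 -1.2122]
Step 4: x=[4.7216 8.2361] v=[2.6214 -0.5276]

Answer: 4.7216 8.2361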